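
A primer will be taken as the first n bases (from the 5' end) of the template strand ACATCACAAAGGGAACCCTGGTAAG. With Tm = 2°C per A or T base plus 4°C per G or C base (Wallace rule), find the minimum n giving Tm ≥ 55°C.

n = 19

First 18 bases: ACATCACAAAGGGAACCC → Tm = 54°C (< 55°C)
First 19 bases: ACATCACAAAGGGAACCCT → Tm = 56°C (≥ 55°C)
Each additional base adds 2°C (A/T) or 4°C (G/C), so Tm is non-decreasing in n; n = 19 is the first length to reach 55°C.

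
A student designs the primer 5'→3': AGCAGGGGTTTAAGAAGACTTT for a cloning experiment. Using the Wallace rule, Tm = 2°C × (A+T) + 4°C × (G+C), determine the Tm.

Counting bases: T=6, C=2, A=7, G=7
AT pairs contribute 13, GC pairs contribute 9.
Tm = 2(13) + 4(9) = 26 + 36 = 62°C

62°C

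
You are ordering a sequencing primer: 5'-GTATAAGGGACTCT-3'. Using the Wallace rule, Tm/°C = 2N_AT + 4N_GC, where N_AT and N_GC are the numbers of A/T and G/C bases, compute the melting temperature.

40°C

Scanning the sequence gives A=4, T=4, C=2, G=4.
A+T = 8, G+C = 6
Tm = 2×8 + 4×6 = 40°C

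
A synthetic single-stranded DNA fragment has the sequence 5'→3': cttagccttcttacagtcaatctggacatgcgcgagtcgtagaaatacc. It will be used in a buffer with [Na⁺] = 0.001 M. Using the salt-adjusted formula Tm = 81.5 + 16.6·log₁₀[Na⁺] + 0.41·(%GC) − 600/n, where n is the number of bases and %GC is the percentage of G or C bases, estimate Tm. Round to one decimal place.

38.7°C

Length n = 49. G=10, T=13, C=13, A=13
G+C = 23, so %GC = 23/49 × 100 = 46.939%
Salt term: 16.6 × (-3) = -49.8
GC term: 0.41 × 46.939 = 19.245; length term: −600/49 = −12.245
Tm = 81.5 + (-49.8) + 19.245 − 12.245 = 38.7 → 38.7°C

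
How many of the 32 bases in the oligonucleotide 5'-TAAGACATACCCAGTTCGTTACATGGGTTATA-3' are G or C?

Scanning the sequence gives T=10, G=6, C=6, A=10.
G+C = 6 + 6 = 12

12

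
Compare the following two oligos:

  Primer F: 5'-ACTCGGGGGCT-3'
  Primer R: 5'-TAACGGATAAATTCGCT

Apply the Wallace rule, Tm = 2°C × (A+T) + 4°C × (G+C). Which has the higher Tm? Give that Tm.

Primer R, 46°C

Primer F: A+T=3, G+C=8 → Tm = 2(3)+4(8) = 38°C
Primer R: A+T=11, G+C=6 → Tm = 2(11)+4(6) = 46°C
38°C vs 46°C → primer R is higher.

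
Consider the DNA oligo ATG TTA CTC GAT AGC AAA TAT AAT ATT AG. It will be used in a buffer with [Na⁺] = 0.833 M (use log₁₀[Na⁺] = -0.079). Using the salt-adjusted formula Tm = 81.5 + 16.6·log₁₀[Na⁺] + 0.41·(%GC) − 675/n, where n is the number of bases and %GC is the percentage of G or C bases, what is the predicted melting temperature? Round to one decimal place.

66.8°C

Length n = 29. T=10, C=3, G=4, A=12
G+C = 7, so %GC = 7/29 × 100 = 24.138%
Salt term: 16.6 × (-0.079) = -1.311
GC term: 0.41 × 24.138 = 9.897; length term: −675/29 = −23.276
Tm = 81.5 + (-1.311) + 9.897 − 23.276 = 66.81 → 66.8°C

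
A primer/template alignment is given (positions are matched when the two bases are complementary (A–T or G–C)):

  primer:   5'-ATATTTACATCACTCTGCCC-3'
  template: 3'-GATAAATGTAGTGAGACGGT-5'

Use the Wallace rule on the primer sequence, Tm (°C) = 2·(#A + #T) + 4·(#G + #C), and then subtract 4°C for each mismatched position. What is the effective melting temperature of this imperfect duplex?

Primer base counts: A=5, T=7, G=1, C=7 → A+T=12, G+C=8
Perfect-match Tm = 2(12) + 4(8) = 24 + 32 = 56°C
Mismatches (positions where the bases are not complementary): 2 (at positions 1, 20)
Effective Tm = 56 − 2×4 = 56 − 8 = 48°C

48°C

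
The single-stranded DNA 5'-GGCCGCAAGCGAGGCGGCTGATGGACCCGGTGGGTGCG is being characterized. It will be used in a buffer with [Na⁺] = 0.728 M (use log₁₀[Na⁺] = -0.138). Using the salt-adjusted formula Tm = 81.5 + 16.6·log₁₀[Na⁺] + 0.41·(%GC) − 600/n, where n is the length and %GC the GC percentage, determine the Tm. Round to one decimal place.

94.7°C

Length n = 38. A=5, T=4, G=19, C=10
G+C = 29, so %GC = 29/38 × 100 = 76.316%
Salt term: 16.6 × (-0.138) = -2.291
GC term: 0.41 × 76.316 = 31.29; length term: −600/38 = −15.789
Tm = 81.5 + (-2.291) + 31.29 − 15.789 = 94.71 → 94.7°C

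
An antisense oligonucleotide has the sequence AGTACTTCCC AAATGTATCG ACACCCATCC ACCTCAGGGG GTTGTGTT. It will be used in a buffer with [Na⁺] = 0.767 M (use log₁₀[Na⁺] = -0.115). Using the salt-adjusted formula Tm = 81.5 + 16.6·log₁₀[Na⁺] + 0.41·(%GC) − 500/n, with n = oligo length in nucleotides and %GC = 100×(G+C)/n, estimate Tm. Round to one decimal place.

89.7°C

Length n = 48. G=10, C=14, T=13, A=11
G+C = 24, so %GC = 24/48 × 100 = 50%
Salt term: 16.6 × (-0.115) = -1.909
GC term: 0.41 × 50 = 20.5; length term: −500/48 = −10.417
Tm = 81.5 + (-1.909) + 20.5 − 10.417 = 89.674 → 89.7°C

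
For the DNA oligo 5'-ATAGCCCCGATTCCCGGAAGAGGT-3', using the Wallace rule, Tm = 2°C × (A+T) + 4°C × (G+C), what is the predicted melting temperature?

G=7, A=6, T=4, C=7
A+T = 10, G+C = 14
Tm = 2×10 + 4×14 = 76°C

76°C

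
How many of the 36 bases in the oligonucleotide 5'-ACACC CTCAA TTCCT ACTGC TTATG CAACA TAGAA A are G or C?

T=9, C=11, A=13, G=3
G+C = 3 + 11 = 14

14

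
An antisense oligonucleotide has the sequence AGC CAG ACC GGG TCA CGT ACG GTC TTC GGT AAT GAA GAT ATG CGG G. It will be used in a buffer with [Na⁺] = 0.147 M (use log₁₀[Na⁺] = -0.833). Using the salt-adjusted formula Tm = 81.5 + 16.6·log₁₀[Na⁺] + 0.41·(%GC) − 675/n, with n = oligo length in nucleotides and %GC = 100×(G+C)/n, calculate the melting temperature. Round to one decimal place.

76.2°C

Length n = 46. A=11, C=10, G=16, T=9
G+C = 26, so %GC = 26/46 × 100 = 56.522%
Salt term: 16.6 × (-0.833) = -13.828
GC term: 0.41 × 56.522 = 23.174; length term: −675/46 = −14.674
Tm = 81.5 + (-13.828) + 23.174 − 14.674 = 76.172 → 76.2°C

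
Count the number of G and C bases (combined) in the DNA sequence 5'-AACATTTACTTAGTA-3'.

Counting bases: G=1, C=2, T=6, A=6
Total G or C: 1 + 2 = 3

3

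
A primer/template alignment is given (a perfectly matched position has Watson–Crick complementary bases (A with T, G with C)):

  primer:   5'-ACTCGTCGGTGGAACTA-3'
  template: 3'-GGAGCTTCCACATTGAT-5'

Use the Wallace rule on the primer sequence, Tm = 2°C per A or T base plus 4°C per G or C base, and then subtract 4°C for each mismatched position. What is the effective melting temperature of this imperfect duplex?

36°C

Primer base counts: A=4, T=4, G=5, C=4 → A+T=8, G+C=9
Perfect-match Tm = 2(8) + 4(9) = 16 + 36 = 52°C
Mismatches (positions where the bases are not complementary): 4 (at positions 1, 6, 7, 12)
Effective Tm = 52 − 4×4 = 52 − 16 = 36°C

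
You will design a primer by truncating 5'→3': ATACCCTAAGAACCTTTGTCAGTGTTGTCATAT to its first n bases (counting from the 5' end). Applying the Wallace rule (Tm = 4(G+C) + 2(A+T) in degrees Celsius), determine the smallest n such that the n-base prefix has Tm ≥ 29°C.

First 10 bases: ATACCCTAAG → Tm = 28°C (< 29°C)
First 11 bases: ATACCCTAAGA → Tm = 30°C (≥ 29°C)
Each additional base adds 2°C (A/T) or 4°C (G/C), so Tm is non-decreasing in n; n = 11 is the first length to reach 29°C.

n = 11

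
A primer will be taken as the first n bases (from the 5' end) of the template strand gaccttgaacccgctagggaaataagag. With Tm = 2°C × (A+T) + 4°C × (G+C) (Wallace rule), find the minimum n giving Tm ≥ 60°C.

First 18 bases: GACCTTGAACCCGCTAGG → Tm = 58°C (< 60°C)
First 19 bases: GACCTTGAACCCGCTAGGG → Tm = 62°C (≥ 60°C)
Since every base adds ≥2°C, Tm only increases with n, so the threshold is first crossed at n = 19.

n = 19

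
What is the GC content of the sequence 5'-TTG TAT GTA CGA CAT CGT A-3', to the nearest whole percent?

37%

T=7, G=4, C=3, A=5
G+C = 4 + 3 = 7 out of 19 bases
%GC = 7/19 × 100 = 36.84% ≈ 37%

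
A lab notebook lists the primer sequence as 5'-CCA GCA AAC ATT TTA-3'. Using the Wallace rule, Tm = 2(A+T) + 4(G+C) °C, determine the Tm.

40°C

Scanning the sequence gives C=4, T=4, A=6, G=1.
A+T = 10, G+C = 5
Tm = 2(10) + 4(5) = 20 + 20 = 40°C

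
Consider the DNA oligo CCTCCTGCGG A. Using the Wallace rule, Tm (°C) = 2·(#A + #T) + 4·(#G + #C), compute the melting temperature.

Scanning the sequence gives C=5, A=1, G=3, T=2.
AT pairs contribute 3, GC pairs contribute 8.
Tm = 2(3) + 4(8) = 6 + 32 = 38°C

38°C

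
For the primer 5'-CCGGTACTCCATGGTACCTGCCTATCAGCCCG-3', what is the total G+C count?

T=7, A=5, G=7, C=13
Total G or C: 7 + 13 = 20

20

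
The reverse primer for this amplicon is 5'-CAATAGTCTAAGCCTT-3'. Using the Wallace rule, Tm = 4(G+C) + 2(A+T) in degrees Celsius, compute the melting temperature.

44°C

C=4, A=5, T=5, G=2
So N_AT = 10 and N_GC = 6.
Tm = 2(10) + 4(6) = 20 + 24 = 44°C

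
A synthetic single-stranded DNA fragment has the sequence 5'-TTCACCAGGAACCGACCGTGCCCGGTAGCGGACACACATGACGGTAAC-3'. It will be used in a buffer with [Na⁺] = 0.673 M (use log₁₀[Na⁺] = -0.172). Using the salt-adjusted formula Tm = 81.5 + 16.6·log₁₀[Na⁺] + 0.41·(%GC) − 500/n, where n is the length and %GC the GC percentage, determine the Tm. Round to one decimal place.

Length n = 48. A=13, G=13, C=16, T=6
G+C = 29, so %GC = 29/48 × 100 = 60.417%
Salt term: 16.6 × (-0.172) = -2.855
GC term: 0.41 × 60.417 = 24.771; length term: −500/48 = −10.417
Tm = 81.5 + (-2.855) + 24.771 − 10.417 = 92.999 → 93.0°C

93.0°C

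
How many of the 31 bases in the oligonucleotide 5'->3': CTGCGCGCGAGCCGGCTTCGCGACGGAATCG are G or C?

Scanning the sequence gives T=4, G=12, A=4, C=11.
Total G or C: 12 + 11 = 23

23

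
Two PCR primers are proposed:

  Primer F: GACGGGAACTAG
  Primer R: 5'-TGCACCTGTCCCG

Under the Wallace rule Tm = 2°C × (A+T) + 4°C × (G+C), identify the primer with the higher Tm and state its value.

Primer R, 44°C

Primer F: A+T=5, G+C=7 → Tm = 2(5)+4(7) = 38°C
Primer R: A+T=4, G+C=9 → Tm = 2(4)+4(9) = 44°C
38°C vs 44°C → primer R is higher.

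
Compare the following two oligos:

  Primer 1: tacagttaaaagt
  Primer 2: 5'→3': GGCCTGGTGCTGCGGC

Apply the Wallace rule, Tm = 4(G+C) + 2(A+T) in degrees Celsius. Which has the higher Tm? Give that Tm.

Primer 2, 58°C

Primer 1: A+T=10, G+C=3 → Tm = 2(10)+4(3) = 32°C
Primer 2: A+T=3, G+C=13 → Tm = 2(3)+4(13) = 58°C
32°C vs 58°C → primer 2 is higher.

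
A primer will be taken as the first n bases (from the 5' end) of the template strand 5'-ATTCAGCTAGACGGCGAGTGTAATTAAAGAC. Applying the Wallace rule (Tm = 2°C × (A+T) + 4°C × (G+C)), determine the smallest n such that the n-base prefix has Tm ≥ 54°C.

First 17 bases: ATTCAGCTAGACGGCGA → Tm = 52°C (< 54°C)
First 18 bases: ATTCAGCTAGACGGCGAG → Tm = 56°C (≥ 54°C)
Each additional base adds 2°C (A/T) or 4°C (G/C), so Tm is non-decreasing in n; n = 18 is the first length to reach 54°C.

n = 18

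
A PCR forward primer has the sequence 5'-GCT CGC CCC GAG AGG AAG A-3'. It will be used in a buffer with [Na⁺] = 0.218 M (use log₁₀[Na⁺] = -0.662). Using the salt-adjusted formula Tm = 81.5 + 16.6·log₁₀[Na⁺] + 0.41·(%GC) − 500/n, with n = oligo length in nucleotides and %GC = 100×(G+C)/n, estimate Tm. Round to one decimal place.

Length n = 19. Counting bases: G=7, C=6, T=1, A=5
G+C = 13, so %GC = 13/19 × 100 = 68.421%
Salt term: 16.6 × (-0.662) = -10.989
GC term: 0.41 × 68.421 = 28.053; length term: −500/19 = −26.316
Tm = 81.5 + (-10.989) + 28.053 − 26.316 = 72.248 → 72.2°C

72.2°C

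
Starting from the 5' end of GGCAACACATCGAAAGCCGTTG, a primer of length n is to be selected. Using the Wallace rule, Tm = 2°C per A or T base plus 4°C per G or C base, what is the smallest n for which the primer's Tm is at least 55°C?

First 17 bases: GGCAACACATCGAAAGC → Tm = 52°C (< 55°C)
First 18 bases: GGCAACACATCGAAAGCC → Tm = 56°C (≥ 55°C)
Each additional base adds 2°C (A/T) or 4°C (G/C), so Tm is non-decreasing in n; n = 18 is the first length to reach 55°C.

n = 18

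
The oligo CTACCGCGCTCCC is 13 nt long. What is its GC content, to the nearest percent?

Counting bases: T=2, A=1, G=2, C=8
G+C = 2 + 8 = 10 out of 13 bases
%GC = 10/13 × 100 = 76.92% ≈ 77%

77%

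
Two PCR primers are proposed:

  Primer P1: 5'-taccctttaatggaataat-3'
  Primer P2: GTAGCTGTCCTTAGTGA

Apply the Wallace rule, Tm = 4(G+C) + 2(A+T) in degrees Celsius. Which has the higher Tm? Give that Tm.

Primer P2, 50°C

Primer P1: A+T=14, G+C=5 → Tm = 2(14)+4(5) = 48°C
Primer P2: A+T=9, G+C=8 → Tm = 2(9)+4(8) = 50°C
48°C vs 50°C → primer P2 is higher.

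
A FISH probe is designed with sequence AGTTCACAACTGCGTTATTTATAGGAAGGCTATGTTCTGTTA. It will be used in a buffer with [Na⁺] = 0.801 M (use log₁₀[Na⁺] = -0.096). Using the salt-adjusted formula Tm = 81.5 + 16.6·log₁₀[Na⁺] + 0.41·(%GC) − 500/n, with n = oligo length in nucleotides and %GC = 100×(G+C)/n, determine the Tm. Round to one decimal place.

Length n = 42. Base counts: A=11, T=16, G=9, C=6
G+C = 15, so %GC = 15/42 × 100 = 35.714%
Salt term: 16.6 × (-0.096) = -1.594
GC term: 0.41 × 35.714 = 14.643; length term: −500/42 = −11.905
Tm = 81.5 + (-1.594) + 14.643 − 11.905 = 82.644 → 82.6°C

82.6°C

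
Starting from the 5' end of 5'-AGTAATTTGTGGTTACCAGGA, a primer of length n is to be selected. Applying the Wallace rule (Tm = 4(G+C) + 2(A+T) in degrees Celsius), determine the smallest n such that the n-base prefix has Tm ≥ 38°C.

First 14 bases: AGTAATTTGTGGTT → Tm = 36°C (< 38°C)
First 15 bases: AGTAATTTGTGGTTA → Tm = 38°C (≥ 38°C)
Each additional base adds 2°C (A/T) or 4°C (G/C), so Tm is non-decreasing in n; n = 15 is the first length to reach 38°C.

n = 15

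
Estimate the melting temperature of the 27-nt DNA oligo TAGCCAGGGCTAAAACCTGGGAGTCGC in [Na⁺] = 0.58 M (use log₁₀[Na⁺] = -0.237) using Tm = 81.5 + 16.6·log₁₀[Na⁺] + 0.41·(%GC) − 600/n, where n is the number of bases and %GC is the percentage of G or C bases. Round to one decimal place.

79.6°C

Length n = 27. C=7, T=4, A=7, G=9
G+C = 16, so %GC = 16/27 × 100 = 59.259%
Salt term: 16.6 × (-0.237) = -3.934
GC term: 0.41 × 59.259 = 24.296; length term: −600/27 = −22.222
Tm = 81.5 + (-3.934) + 24.296 − 22.222 = 79.64 → 79.6°C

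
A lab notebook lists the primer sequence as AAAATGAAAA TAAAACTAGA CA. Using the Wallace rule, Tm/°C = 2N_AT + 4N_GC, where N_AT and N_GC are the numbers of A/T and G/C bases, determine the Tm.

52°C

Scanning the sequence gives C=2, G=2, T=3, A=15.
AT pairs contribute 18, GC pairs contribute 4.
Tm = 2×18 + 4×4 = 52°C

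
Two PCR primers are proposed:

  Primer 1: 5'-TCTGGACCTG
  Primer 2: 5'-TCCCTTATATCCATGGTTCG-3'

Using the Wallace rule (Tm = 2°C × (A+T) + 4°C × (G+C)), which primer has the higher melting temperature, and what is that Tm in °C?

Primer 1: A+T=4, G+C=6 → Tm = 2(4)+4(6) = 32°C
Primer 2: A+T=11, G+C=9 → Tm = 2(11)+4(9) = 58°C
32°C vs 58°C → primer 2 is higher.

Primer 2, 58°C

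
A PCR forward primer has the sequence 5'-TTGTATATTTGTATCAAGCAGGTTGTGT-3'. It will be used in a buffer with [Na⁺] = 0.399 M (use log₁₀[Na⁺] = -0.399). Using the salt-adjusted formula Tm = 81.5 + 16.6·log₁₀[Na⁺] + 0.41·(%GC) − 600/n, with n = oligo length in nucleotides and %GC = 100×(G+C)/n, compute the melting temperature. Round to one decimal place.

66.6°C

Length n = 28. Base counts: A=6, G=7, T=13, C=2
G+C = 9, so %GC = 9/28 × 100 = 32.143%
Salt term: 16.6 × (-0.399) = -6.623
GC term: 0.41 × 32.143 = 13.179; length term: −600/28 = −21.429
Tm = 81.5 + (-6.623) + 13.179 − 21.429 = 66.627 → 66.6°C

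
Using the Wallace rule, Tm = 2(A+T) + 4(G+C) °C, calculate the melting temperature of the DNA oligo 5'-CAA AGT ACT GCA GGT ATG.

Base counts: A=6, T=4, G=5, C=3
So N_AT = 10 and N_GC = 8.
Tm = 2(10) + 4(8) = 20 + 32 = 52°C

52°C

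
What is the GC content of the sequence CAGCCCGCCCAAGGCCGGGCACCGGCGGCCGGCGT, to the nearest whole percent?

Counting bases: A=4, G=14, C=16, T=1
G+C = 14 + 16 = 30 out of 35 bases
%GC = 30/35 × 100 = 85.71% ≈ 86%

86%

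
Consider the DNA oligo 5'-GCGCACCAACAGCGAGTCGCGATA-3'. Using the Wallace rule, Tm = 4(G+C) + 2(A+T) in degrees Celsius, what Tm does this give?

Scanning the sequence gives A=7, C=8, T=2, G=7.
A+T = 9, G+C = 15
Tm = 2(9) + 4(15) = 18 + 60 = 78°C

78°C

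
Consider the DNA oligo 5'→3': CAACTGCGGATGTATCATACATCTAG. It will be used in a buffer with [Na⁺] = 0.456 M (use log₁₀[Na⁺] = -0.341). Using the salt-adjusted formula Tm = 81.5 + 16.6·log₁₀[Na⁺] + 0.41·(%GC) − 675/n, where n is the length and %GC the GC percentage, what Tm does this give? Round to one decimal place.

67.2°C

Length n = 26. Scanning the sequence gives G=5, A=8, C=6, T=7.
G+C = 11, so %GC = 11/26 × 100 = 42.308%
Salt term: 16.6 × (-0.341) = -5.661
GC term: 0.41 × 42.308 = 17.346; length term: −675/26 = −25.962
Tm = 81.5 + (-5.661) + 17.346 − 25.962 = 67.223 → 67.2°C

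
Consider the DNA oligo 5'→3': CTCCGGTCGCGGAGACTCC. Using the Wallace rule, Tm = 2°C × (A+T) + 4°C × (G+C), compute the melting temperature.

C=8, A=2, T=3, G=6
So N_AT = 5 and N_GC = 14.
Tm = 2×5 + 4×14 = 66°C

66°C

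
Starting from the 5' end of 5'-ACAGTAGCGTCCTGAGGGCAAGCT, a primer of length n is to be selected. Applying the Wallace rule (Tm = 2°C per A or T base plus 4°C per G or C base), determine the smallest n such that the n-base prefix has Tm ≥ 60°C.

n = 19

First 18 bases: ACAGTAGCGTCCTGAGGG → Tm = 58°C (< 60°C)
First 19 bases: ACAGTAGCGTCCTGAGGGC → Tm = 62°C (≥ 60°C)
Each additional base adds 2°C (A/T) or 4°C (G/C), so Tm is non-decreasing in n; n = 19 is the first length to reach 60°C.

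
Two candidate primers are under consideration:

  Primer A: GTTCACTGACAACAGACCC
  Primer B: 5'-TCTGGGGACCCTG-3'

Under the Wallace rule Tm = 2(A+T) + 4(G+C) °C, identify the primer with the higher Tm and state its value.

Primer A: A+T=9, G+C=10 → Tm = 2(9)+4(10) = 58°C
Primer B: A+T=4, G+C=9 → Tm = 2(4)+4(9) = 44°C
58°C vs 44°C → primer A is higher.

Primer A, 58°C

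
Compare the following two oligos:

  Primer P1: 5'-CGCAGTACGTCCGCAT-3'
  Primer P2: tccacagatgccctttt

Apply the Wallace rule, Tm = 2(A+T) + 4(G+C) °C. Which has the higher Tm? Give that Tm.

Primer P1, 52°C

Primer P1: A+T=6, G+C=10 → Tm = 2(6)+4(10) = 52°C
Primer P2: A+T=9, G+C=8 → Tm = 2(9)+4(8) = 50°C
52°C vs 50°C → primer P1 is higher.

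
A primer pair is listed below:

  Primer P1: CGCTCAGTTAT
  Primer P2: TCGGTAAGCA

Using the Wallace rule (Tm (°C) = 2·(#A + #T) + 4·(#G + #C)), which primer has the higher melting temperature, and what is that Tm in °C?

Primer P1, 32°C

Primer P1: A+T=6, G+C=5 → Tm = 2(6)+4(5) = 32°C
Primer P2: A+T=5, G+C=5 → Tm = 2(5)+4(5) = 30°C
32°C vs 30°C → primer P1 is higher.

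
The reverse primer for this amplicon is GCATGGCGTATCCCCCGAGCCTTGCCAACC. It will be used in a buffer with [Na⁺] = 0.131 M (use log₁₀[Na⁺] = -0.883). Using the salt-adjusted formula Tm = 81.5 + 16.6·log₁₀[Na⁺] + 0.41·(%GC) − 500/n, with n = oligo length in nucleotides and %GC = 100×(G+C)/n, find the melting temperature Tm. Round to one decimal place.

Length n = 30. Counting bases: G=7, T=5, C=13, A=5
G+C = 20, so %GC = 20/30 × 100 = 66.667%
Salt term: 16.6 × (-0.883) = -14.658
GC term: 0.41 × 66.667 = 27.333; length term: −500/30 = −16.667
Tm = 81.5 + (-14.658) + 27.333 − 16.667 = 77.508 → 77.5°C

77.5°C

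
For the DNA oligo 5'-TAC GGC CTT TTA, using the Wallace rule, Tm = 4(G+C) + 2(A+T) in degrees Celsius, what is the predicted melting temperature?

34°C

Counting bases: T=5, C=3, A=2, G=2
AT pairs contribute 7, GC pairs contribute 5.
Tm = 2×7 + 4×5 = 34°C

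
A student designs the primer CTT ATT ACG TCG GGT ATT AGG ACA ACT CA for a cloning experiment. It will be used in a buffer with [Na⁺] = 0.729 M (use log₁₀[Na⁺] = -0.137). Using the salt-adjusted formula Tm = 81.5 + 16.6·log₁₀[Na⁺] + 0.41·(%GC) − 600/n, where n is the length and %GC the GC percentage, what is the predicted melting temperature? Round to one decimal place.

Length n = 29. T=9, G=6, C=6, A=8
G+C = 12, so %GC = 12/29 × 100 = 41.379%
Salt term: 16.6 × (-0.137) = -2.274
GC term: 0.41 × 41.379 = 16.965; length term: −600/29 = −20.69
Tm = 81.5 + (-2.274) + 16.965 − 20.69 = 75.501 → 75.5°C

75.5°C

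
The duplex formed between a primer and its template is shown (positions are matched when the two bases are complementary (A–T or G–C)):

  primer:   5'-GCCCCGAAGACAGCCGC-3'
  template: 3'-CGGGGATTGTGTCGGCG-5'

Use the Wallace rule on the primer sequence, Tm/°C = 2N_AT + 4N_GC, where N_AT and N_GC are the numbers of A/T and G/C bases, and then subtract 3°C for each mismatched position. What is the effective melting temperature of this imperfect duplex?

Primer base counts: A=4, T=0, G=5, C=8 → A+T=4, G+C=13
Perfect-match Tm = 2(4) + 4(13) = 8 + 52 = 60°C
Mismatches (positions where the bases are not complementary): 2 (at positions 6, 9)
Effective Tm = 60 − 2×3 = 60 − 6 = 54°C

54°C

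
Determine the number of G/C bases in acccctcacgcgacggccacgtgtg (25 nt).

18

C=11, T=3, A=4, G=7
G+C = 7 + 11 = 18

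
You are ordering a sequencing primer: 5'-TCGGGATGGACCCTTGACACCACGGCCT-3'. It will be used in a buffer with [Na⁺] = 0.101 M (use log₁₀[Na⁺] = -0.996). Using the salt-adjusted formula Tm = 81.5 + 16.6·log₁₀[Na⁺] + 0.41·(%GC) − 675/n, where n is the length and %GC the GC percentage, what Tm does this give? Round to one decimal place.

67.2°C

Length n = 28. Base counts: A=5, T=5, G=8, C=10
G+C = 18, so %GC = 18/28 × 100 = 64.286%
Salt term: 16.6 × (-0.996) = -16.534
GC term: 0.41 × 64.286 = 26.357; length term: −675/28 = −24.107
Tm = 81.5 + (-16.534) + 26.357 − 24.107 = 67.216 → 67.2°C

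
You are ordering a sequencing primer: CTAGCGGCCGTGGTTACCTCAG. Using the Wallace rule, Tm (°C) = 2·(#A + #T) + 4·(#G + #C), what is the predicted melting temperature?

Counting bases: T=5, G=7, A=3, C=7
AT pairs contribute 8, GC pairs contribute 14.
Tm = 4·14 + 2·8 = 56 + 16 = 72°C

72°C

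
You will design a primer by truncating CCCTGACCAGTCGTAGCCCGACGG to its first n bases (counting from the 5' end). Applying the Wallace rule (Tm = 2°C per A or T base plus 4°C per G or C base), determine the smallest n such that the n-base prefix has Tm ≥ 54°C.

n = 17

First 16 bases: CCCTGACCAGTCGTAG → Tm = 52°C (< 54°C)
First 17 bases: CCCTGACCAGTCGTAGC → Tm = 56°C (≥ 54°C)
Each additional base adds 2°C (A/T) or 4°C (G/C), so Tm is non-decreasing in n; n = 17 is the first length to reach 54°C.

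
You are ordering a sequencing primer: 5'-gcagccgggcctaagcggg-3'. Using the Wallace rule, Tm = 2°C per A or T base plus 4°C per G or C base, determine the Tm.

Counting bases: T=1, G=9, A=3, C=6
AT pairs contribute 4, GC pairs contribute 15.
Tm = 4·15 + 2·4 = 60 + 8 = 68°C

68°C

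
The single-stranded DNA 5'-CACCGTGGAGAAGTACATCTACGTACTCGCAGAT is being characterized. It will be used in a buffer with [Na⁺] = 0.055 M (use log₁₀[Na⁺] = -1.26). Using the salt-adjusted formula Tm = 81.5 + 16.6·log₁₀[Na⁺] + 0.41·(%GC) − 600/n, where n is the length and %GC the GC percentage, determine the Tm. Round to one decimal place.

63.4°C

Length n = 34. Scanning the sequence gives C=9, A=10, G=8, T=7.
G+C = 17, so %GC = 17/34 × 100 = 50%
Salt term: 16.6 × (-1.26) = -20.916
GC term: 0.41 × 50 = 20.5; length term: −600/34 = −17.647
Tm = 81.5 + (-20.916) + 20.5 − 17.647 = 63.437 → 63.4°C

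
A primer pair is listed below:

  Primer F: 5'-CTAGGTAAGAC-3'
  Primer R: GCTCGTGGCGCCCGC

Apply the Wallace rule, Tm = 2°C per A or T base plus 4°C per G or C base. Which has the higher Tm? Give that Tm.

Primer R, 56°C

Primer F: A+T=6, G+C=5 → Tm = 2(6)+4(5) = 32°C
Primer R: A+T=2, G+C=13 → Tm = 2(2)+4(13) = 56°C
32°C vs 56°C → primer R is higher.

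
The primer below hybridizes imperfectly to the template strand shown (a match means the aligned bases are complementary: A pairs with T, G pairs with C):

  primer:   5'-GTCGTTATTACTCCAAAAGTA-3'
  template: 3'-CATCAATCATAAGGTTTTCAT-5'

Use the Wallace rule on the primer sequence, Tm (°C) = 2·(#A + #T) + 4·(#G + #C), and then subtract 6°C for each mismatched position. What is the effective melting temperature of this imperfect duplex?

Primer base counts: A=7, T=7, G=3, C=4 → A+T=14, G+C=7
Perfect-match Tm = 2(14) + 4(7) = 28 + 28 = 56°C
Mismatches (positions where the bases are not complementary): 3 (at positions 3, 8, 11)
Effective Tm = 56 − 3×6 = 56 − 18 = 38°C

38°C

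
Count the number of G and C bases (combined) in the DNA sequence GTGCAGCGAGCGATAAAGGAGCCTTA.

Counting bases: T=4, C=5, G=9, A=8
G+C = 9 + 5 = 14

14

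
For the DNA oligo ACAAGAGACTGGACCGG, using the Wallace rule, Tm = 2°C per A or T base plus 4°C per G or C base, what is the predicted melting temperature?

54°C

Base counts: A=6, C=4, G=6, T=1
AT pairs contribute 7, GC pairs contribute 10.
Tm = 4·10 + 2·7 = 40 + 14 = 54°C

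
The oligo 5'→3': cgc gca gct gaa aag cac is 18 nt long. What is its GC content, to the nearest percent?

Base counts: T=1, G=5, C=6, A=6
G+C = 5 + 6 = 11 out of 18 bases
%GC = 11/18 × 100 = 61.11% ≈ 61%

61%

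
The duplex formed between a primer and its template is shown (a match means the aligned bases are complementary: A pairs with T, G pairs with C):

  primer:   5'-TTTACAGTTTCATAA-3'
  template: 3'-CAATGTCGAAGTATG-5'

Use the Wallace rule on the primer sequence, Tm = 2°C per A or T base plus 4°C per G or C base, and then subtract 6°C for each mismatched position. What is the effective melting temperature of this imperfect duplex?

Primer base counts: A=5, T=7, G=1, C=2 → A+T=12, G+C=3
Perfect-match Tm = 2(12) + 4(3) = 24 + 12 = 36°C
Mismatches (positions where the bases are not complementary): 3 (at positions 1, 8, 15)
Effective Tm = 36 − 3×6 = 36 − 18 = 18°C

18°C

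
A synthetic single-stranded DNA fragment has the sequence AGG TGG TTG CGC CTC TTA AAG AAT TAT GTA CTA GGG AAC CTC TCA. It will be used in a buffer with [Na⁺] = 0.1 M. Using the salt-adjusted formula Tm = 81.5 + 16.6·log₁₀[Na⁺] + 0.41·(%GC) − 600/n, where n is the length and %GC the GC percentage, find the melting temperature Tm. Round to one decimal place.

Length n = 45. Scanning the sequence gives G=11, A=12, T=13, C=9.
G+C = 20, so %GC = 20/45 × 100 = 44.444%
Salt term: 16.6 × (-1) = -16.6
GC term: 0.41 × 44.444 = 18.222; length term: −600/45 = −13.333
Tm = 81.5 + (-16.6) + 18.222 − 13.333 = 69.789 → 69.8°C

69.8°C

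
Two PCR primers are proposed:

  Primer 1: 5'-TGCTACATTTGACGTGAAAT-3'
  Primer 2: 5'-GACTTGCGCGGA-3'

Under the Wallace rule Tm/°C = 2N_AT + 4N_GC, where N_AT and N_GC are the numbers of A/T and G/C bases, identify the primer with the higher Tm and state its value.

Primer 1, 54°C

Primer 1: A+T=13, G+C=7 → Tm = 2(13)+4(7) = 54°C
Primer 2: A+T=4, G+C=8 → Tm = 2(4)+4(8) = 40°C
54°C vs 40°C → primer 1 is higher.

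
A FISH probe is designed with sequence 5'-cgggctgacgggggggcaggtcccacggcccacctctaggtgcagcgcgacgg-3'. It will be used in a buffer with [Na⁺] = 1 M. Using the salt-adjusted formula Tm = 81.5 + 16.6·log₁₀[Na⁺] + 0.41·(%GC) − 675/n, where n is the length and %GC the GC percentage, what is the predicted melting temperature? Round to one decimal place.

Length n = 53. Counting bases: G=23, T=5, C=18, A=7
G+C = 41, so %GC = 41/53 × 100 = 77.358%
Salt term: 16.6 × (0) = 0
GC term: 0.41 × 77.358 = 31.717; length term: −675/53 = −12.736
Tm = 81.5 + (0) + 31.717 − 12.736 = 100.481 → 100.5°C

100.5°C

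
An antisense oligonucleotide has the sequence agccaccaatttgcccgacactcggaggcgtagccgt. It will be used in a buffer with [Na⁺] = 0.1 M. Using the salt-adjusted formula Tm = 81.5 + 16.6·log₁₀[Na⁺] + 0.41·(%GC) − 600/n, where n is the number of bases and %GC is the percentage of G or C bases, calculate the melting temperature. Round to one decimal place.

Length n = 37. Base counts: C=13, A=8, G=10, T=6
G+C = 23, so %GC = 23/37 × 100 = 62.162%
Salt term: 16.6 × (-1) = -16.6
GC term: 0.41 × 62.162 = 25.486; length term: −600/37 = −16.216
Tm = 81.5 + (-16.6) + 25.486 − 16.216 = 74.17 → 74.2°C

74.2°C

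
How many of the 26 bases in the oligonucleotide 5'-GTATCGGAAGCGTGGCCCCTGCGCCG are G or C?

T=4, C=9, A=3, G=10
G+C = 10 + 9 = 19

19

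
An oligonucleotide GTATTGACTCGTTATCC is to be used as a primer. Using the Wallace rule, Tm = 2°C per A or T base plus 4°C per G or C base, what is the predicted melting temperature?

Counting bases: C=4, T=7, G=3, A=3
A+T = 10, G+C = 7
Tm = 2(10) + 4(7) = 20 + 28 = 48°C

48°C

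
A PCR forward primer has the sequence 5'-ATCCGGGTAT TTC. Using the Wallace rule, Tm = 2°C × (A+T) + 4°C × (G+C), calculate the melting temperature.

Counting bases: T=5, A=2, C=3, G=3
A+T = 7, G+C = 6
Tm = 2×7 + 4×6 = 38°C

38°C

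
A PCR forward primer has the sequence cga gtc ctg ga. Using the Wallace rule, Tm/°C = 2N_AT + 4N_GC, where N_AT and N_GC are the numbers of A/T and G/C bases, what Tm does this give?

Base counts: C=3, G=4, T=2, A=2
AT pairs contribute 4, GC pairs contribute 7.
Tm = 2(4) + 4(7) = 8 + 28 = 36°C

36°C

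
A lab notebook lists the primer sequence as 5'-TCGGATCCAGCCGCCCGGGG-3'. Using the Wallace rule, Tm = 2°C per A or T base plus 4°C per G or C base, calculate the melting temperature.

72°C

A=2, C=8, G=8, T=2
So N_AT = 4 and N_GC = 16.
Tm = 4·16 + 2·4 = 64 + 8 = 72°C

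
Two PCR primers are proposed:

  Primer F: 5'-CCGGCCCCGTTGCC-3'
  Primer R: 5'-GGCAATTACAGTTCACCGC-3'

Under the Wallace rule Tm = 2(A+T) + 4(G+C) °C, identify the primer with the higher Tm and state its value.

Primer F: A+T=2, G+C=12 → Tm = 2(2)+4(12) = 52°C
Primer R: A+T=9, G+C=10 → Tm = 2(9)+4(10) = 58°C
52°C vs 58°C → primer R is higher.

Primer R, 58°C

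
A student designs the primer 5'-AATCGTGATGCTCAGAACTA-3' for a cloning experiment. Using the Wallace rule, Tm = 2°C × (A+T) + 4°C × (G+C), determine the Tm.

56°C

Scanning the sequence gives C=4, T=5, G=4, A=7.
AT pairs contribute 12, GC pairs contribute 8.
Tm = 2×12 + 4×8 = 56°C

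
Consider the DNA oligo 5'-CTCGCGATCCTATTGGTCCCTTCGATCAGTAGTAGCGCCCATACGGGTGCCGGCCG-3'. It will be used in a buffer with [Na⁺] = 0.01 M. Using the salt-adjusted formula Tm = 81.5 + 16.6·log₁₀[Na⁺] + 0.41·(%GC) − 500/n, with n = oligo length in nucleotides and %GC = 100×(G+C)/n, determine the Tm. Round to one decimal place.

65.0°C

Length n = 56. Base counts: C=19, T=13, A=8, G=16
G+C = 35, so %GC = 35/56 × 100 = 62.5%
Salt term: 16.6 × (-2) = -33.2
GC term: 0.41 × 62.5 = 25.625; length term: −500/56 = −8.929
Tm = 81.5 + (-33.2) + 25.625 − 8.929 = 64.996 → 65.0°C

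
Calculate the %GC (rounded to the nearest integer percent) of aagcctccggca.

Scanning the sequence gives A=3, C=5, T=1, G=3.
G+C = 3 + 5 = 8 out of 12 bases
%GC = 8/12 × 100 = 66.67% ≈ 67%

67%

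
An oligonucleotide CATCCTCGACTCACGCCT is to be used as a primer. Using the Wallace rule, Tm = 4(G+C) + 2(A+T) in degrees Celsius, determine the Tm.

Scanning the sequence gives A=3, T=4, G=2, C=9.
A+T = 7, G+C = 11
Tm = 4·11 + 2·7 = 44 + 14 = 58°C

58°C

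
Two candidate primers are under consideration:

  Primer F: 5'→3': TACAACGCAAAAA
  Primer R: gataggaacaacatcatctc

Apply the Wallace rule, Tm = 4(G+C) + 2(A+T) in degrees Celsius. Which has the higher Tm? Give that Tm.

Primer R, 56°C

Primer F: A+T=9, G+C=4 → Tm = 2(9)+4(4) = 34°C
Primer R: A+T=12, G+C=8 → Tm = 2(12)+4(8) = 56°C
34°C vs 56°C → primer R is higher.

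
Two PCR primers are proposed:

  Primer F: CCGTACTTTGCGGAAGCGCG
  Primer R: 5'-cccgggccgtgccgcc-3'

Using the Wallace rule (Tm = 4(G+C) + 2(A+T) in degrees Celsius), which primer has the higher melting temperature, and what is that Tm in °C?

Primer F: A+T=7, G+C=13 → Tm = 2(7)+4(13) = 66°C
Primer R: A+T=1, G+C=15 → Tm = 2(1)+4(15) = 62°C
66°C vs 62°C → primer F is higher.

Primer F, 66°C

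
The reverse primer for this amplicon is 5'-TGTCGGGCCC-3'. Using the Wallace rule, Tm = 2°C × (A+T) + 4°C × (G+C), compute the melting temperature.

36°C

T=2, G=4, A=0, C=4
AT pairs contribute 2, GC pairs contribute 8.
Tm = 2(2) + 4(8) = 4 + 32 = 36°C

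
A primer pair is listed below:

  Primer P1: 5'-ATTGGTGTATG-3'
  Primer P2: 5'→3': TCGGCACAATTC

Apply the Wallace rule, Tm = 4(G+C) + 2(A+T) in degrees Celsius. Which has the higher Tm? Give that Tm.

Primer P1: A+T=7, G+C=4 → Tm = 2(7)+4(4) = 30°C
Primer P2: A+T=6, G+C=6 → Tm = 2(6)+4(6) = 36°C
30°C vs 36°C → primer P2 is higher.

Primer P2, 36°C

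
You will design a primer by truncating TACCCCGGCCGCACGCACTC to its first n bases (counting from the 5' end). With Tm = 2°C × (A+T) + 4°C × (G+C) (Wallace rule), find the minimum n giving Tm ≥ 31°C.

n = 9

First 8 bases: TACCCCGG → Tm = 28°C (< 31°C)
First 9 bases: TACCCCGGC → Tm = 32°C (≥ 31°C)
Each additional base adds 2°C (A/T) or 4°C (G/C), so Tm is non-decreasing in n; n = 9 is the first length to reach 31°C.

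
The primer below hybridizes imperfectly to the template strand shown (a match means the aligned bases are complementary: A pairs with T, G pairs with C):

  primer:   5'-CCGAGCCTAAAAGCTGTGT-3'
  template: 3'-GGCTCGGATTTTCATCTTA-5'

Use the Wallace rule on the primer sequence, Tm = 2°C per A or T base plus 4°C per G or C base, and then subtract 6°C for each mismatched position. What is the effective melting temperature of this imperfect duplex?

34°C

Primer base counts: A=5, T=4, G=5, C=5 → A+T=9, G+C=10
Perfect-match Tm = 2(9) + 4(10) = 18 + 40 = 58°C
Mismatches (positions where the bases are not complementary): 4 (at positions 14, 15, 17, 18)
Effective Tm = 58 − 4×6 = 58 − 24 = 34°C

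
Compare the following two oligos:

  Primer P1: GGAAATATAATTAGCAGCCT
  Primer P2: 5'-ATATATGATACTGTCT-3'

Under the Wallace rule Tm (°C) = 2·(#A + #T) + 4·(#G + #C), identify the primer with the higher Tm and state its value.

Primer P1: A+T=13, G+C=7 → Tm = 2(13)+4(7) = 54°C
Primer P2: A+T=12, G+C=4 → Tm = 2(12)+4(4) = 40°C
54°C vs 40°C → primer P1 is higher.

Primer P1, 54°C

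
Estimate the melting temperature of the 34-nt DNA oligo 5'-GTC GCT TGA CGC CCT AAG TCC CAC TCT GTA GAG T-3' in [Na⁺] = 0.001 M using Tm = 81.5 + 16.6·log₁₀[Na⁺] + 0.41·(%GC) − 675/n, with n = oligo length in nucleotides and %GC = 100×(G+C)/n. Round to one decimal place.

34.8°C

Length n = 34. T=9, C=11, A=6, G=8
G+C = 19, so %GC = 19/34 × 100 = 55.882%
Salt term: 16.6 × (-3) = -49.8
GC term: 0.41 × 55.882 = 22.912; length term: −675/34 = −19.853
Tm = 81.5 + (-49.8) + 22.912 − 19.853 = 34.759 → 34.8°C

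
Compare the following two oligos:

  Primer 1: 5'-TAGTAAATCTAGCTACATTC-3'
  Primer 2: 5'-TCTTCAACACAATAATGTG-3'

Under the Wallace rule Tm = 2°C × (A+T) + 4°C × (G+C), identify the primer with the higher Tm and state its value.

Primer 1, 52°C

Primer 1: A+T=14, G+C=6 → Tm = 2(14)+4(6) = 52°C
Primer 2: A+T=13, G+C=6 → Tm = 2(13)+4(6) = 50°C
52°C vs 50°C → primer 1 is higher.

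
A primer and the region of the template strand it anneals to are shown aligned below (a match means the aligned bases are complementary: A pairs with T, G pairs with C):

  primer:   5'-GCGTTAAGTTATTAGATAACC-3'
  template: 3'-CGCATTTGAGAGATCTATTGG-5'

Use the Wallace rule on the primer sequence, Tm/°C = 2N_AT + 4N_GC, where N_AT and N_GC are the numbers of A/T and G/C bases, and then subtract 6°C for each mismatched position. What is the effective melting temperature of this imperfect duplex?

26°C

Primer base counts: A=7, T=7, G=4, C=3 → A+T=14, G+C=7
Perfect-match Tm = 2(14) + 4(7) = 28 + 28 = 56°C
Mismatches (positions where the bases are not complementary): 5 (at positions 5, 8, 10, 11, 12)
Effective Tm = 56 − 5×6 = 56 − 30 = 26°C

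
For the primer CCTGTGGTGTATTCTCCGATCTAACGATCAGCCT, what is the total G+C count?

17

Counting bases: T=11, A=6, G=7, C=10
G+C = 7 + 10 = 17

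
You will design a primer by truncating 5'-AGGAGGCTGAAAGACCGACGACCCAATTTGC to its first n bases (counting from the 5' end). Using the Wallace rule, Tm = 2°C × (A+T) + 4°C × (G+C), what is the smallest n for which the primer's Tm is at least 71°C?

First 22 bases: AGGAGGCTGAAAGACCGACGAC → Tm = 70°C (< 71°C)
First 23 bases: AGGAGGCTGAAAGACCGACGACC → Tm = 74°C (≥ 71°C)
Each additional base adds 2°C (A/T) or 4°C (G/C), so Tm is non-decreasing in n; n = 23 is the first length to reach 71°C.

n = 23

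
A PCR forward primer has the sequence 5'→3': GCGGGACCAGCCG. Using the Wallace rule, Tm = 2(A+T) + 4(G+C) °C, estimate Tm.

Scanning the sequence gives A=2, G=6, C=5, T=0.
AT pairs contribute 2, GC pairs contribute 11.
Tm = 2(2) + 4(11) = 4 + 44 = 48°C

48°C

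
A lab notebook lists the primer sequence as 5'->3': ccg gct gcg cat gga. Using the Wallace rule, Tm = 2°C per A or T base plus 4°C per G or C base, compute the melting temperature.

52°C

Scanning the sequence gives C=5, T=2, A=2, G=6.
AT pairs contribute 4, GC pairs contribute 11.
Tm = 4·11 + 2·4 = 44 + 8 = 52°C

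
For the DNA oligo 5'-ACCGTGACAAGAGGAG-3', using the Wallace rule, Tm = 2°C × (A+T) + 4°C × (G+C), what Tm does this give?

Base counts: C=3, G=6, T=1, A=6
A+T = 7, G+C = 9
Tm = 4·9 + 2·7 = 36 + 14 = 50°C

50°C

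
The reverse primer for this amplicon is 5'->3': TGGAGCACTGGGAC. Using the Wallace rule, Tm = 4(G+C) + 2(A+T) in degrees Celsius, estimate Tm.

46°C

Counting bases: C=3, G=6, T=2, A=3
So N_AT = 5 and N_GC = 9.
Tm = 2×5 + 4×9 = 46°C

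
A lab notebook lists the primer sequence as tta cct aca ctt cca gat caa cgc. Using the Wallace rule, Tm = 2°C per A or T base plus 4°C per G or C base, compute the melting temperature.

Scanning the sequence gives C=9, G=2, A=7, T=6.
So N_AT = 13 and N_GC = 11.
Tm = 4·11 + 2·13 = 44 + 26 = 70°C

70°C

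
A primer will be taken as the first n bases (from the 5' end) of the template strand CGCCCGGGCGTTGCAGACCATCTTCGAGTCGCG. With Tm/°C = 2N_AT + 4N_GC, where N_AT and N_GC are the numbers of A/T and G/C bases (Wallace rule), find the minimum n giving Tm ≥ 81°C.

n = 25

First 24 bases: CGCCCGGGCGTTGCAGACCATCTT → Tm = 80°C (< 81°C)
First 25 bases: CGCCCGGGCGTTGCAGACCATCTTC → Tm = 84°C (≥ 81°C)
Each additional base adds 2°C (A/T) or 4°C (G/C), so Tm is non-decreasing in n; n = 25 is the first length to reach 81°C.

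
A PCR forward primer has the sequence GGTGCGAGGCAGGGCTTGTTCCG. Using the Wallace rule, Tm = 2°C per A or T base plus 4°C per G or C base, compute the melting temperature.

T=5, C=5, G=11, A=2
AT pairs contribute 7, GC pairs contribute 16.
Tm = 2×7 + 4×16 = 78°C

78°C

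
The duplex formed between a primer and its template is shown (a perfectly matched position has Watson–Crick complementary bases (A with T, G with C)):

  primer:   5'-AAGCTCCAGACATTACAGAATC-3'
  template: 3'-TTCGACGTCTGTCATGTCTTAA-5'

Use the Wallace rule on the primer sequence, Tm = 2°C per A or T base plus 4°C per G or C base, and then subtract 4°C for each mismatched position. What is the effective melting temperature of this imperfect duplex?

50°C

Primer base counts: A=9, T=4, G=3, C=6 → A+T=13, G+C=9
Perfect-match Tm = 2(13) + 4(9) = 26 + 36 = 62°C
Mismatches (positions where the bases are not complementary): 3 (at positions 6, 13, 22)
Effective Tm = 62 − 3×4 = 62 − 12 = 50°C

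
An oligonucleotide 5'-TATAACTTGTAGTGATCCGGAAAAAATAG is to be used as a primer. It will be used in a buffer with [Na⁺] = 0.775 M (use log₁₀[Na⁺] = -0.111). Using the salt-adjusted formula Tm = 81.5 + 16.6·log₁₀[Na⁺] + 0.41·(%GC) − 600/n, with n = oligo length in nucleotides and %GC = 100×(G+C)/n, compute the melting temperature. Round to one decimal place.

Length n = 29. Base counts: G=6, T=8, C=3, A=12
G+C = 9, so %GC = 9/29 × 100 = 31.034%
Salt term: 16.6 × (-0.111) = -1.843
GC term: 0.41 × 31.034 = 12.724; length term: −600/29 = −20.69
Tm = 81.5 + (-1.843) + 12.724 − 20.69 = 71.691 → 71.7°C

71.7°C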